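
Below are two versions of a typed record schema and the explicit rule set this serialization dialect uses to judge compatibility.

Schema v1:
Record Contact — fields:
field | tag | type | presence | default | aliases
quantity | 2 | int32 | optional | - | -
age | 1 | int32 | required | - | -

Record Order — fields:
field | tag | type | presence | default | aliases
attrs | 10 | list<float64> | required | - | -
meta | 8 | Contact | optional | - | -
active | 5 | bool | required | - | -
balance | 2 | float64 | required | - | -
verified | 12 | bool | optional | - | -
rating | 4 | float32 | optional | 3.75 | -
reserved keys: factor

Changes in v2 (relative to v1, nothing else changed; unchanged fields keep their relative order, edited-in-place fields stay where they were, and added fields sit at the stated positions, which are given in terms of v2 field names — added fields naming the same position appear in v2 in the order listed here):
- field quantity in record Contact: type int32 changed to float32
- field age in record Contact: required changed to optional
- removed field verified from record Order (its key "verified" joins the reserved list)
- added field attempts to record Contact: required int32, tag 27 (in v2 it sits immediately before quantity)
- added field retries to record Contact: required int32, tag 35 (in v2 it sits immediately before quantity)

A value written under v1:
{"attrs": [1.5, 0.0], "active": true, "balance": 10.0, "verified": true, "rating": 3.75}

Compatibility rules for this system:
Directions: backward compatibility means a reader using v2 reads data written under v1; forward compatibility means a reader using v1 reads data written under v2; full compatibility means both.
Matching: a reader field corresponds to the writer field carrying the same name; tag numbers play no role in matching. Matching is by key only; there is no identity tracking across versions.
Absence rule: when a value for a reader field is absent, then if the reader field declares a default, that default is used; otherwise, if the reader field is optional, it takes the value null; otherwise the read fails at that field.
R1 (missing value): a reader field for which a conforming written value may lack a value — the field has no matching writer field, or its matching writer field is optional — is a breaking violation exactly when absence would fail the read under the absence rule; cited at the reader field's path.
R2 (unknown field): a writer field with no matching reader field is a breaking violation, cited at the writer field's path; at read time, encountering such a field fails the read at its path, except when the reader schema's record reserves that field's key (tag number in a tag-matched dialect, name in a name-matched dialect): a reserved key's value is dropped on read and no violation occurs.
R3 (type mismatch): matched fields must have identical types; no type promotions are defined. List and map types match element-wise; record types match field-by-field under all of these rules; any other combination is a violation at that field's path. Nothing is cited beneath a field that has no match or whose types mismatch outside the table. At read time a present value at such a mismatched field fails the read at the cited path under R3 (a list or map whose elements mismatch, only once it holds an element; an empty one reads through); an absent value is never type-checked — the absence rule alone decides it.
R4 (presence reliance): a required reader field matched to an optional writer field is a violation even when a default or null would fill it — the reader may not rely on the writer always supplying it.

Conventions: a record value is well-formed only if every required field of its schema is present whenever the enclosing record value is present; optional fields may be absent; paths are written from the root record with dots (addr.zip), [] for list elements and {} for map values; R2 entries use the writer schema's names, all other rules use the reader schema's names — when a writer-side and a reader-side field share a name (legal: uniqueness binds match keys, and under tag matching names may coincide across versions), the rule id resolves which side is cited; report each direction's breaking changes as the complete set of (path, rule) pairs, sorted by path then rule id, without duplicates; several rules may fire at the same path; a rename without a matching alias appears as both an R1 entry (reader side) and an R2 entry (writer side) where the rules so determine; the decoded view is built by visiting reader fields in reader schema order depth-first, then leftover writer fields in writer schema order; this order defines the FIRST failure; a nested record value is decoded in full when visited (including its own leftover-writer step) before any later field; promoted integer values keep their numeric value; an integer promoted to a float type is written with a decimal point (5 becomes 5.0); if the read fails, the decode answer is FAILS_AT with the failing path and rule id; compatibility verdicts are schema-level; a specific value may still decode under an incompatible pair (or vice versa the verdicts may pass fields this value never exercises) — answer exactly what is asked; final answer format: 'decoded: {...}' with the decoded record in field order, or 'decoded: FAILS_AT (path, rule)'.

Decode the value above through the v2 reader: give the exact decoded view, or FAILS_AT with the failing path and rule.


arrows below run writer -> reader for Order
decoding the Order value with the v2 reader:
  attrs := [1.5, 0.0]
  meta := null (not supplied -> null)
  active := true
  balance := 10.0
  rating := 3.75
  writer verified: reserved -> dropped
  => decoded: {"attrs": [1.5, 0.0], "meta": null, "active": true, "balance": 10.0, "rating": 3.75}
checking off the Order differences that do not matter here:
  field quantity in record Contact: type int32 changed to float32 -> affects the rule determinations only; this particular Order value decodes identically
  field age in record Contact: required changed to optional -> affects the rule determinations only; this particular Order value decodes identically
  added field retries to record Contact: required int32, tag 35 (in v2 it sits immediately before quantity) -> affects the rule determinations only; this particular Order value decodes identically
  added field attempts to record Contact: required int32, tag 27 (in v2 it sits immediately before quantity) -> affects the rule determinations only; this particular Order value decodes identically

decoded: {"attrs": [1.5, 0.0], "meta": null, "active": true, "balance": 10.0, "rating": 3.75}


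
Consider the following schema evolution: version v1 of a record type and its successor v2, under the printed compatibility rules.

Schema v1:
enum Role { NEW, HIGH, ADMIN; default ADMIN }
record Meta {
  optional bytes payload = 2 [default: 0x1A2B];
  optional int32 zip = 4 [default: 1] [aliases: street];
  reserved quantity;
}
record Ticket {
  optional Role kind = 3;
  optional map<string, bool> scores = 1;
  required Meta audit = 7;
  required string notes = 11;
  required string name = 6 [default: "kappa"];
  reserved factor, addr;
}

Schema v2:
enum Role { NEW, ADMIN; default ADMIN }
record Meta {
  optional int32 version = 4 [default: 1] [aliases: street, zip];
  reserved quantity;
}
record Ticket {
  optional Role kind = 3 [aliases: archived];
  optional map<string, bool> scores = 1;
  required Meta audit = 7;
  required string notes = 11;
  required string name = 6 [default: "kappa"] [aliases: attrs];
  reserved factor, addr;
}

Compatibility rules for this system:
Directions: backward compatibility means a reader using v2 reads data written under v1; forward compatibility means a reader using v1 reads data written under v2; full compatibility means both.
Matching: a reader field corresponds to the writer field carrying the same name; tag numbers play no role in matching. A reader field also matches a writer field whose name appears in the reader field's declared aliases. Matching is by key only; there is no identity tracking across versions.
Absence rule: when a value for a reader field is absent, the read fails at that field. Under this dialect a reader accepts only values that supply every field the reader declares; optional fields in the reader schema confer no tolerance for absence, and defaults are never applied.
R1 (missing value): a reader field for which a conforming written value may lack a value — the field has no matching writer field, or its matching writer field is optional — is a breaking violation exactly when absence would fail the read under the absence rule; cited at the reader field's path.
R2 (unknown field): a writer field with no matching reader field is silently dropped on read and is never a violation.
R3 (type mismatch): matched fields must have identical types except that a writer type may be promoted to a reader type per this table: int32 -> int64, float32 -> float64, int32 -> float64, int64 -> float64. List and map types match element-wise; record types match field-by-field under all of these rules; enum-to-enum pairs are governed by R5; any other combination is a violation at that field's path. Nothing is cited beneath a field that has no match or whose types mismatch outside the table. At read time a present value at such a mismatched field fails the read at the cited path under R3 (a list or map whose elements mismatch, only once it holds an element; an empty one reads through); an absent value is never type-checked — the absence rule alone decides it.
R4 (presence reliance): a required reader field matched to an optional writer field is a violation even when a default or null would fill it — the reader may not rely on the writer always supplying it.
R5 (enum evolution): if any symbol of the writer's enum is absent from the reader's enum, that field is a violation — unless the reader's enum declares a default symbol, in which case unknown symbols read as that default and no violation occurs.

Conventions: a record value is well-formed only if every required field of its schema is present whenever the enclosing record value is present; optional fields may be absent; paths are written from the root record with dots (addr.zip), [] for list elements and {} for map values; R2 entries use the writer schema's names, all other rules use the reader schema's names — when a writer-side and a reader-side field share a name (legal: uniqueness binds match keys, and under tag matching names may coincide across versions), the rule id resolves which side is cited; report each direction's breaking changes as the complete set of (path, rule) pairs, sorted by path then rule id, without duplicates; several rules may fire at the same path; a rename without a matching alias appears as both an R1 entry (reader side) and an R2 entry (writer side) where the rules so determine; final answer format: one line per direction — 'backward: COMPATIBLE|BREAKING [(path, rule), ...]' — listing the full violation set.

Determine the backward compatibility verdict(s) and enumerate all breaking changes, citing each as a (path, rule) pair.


in Ticket below, arrows point writer -> reader
checking backward for Ticket: reader v2 against writer v1:
  writer optional, Role -> Role: reader kind maps from writer kind
  writer optional, map<string, bool> -> map<string, bool>: reader scores maps from writer scores
  writer required, Meta -> Meta: reader audit maps from writer audit
  writer required, string -> string: reader notes maps from writer notes
  writer required, string -> string: reader name maps from writer name
  writer optional, int32 -> int32: reader audit.version maps from writer audit.zip
  writer audit.payload: unknown to reader
  violation R1 at audit.version
  violation R1 at kind
  violation R1 at scores
  => backward: BREAKING (3)
the rest of the Ticket diff is inert for this question:
  enum Role (field kind in record Ticket): symbol HIGH removed -> inert for the asked Ticket verdict: nothing fires

backward: BREAKING [(audit.version, R1), (kind, R1), (scores, R1)]


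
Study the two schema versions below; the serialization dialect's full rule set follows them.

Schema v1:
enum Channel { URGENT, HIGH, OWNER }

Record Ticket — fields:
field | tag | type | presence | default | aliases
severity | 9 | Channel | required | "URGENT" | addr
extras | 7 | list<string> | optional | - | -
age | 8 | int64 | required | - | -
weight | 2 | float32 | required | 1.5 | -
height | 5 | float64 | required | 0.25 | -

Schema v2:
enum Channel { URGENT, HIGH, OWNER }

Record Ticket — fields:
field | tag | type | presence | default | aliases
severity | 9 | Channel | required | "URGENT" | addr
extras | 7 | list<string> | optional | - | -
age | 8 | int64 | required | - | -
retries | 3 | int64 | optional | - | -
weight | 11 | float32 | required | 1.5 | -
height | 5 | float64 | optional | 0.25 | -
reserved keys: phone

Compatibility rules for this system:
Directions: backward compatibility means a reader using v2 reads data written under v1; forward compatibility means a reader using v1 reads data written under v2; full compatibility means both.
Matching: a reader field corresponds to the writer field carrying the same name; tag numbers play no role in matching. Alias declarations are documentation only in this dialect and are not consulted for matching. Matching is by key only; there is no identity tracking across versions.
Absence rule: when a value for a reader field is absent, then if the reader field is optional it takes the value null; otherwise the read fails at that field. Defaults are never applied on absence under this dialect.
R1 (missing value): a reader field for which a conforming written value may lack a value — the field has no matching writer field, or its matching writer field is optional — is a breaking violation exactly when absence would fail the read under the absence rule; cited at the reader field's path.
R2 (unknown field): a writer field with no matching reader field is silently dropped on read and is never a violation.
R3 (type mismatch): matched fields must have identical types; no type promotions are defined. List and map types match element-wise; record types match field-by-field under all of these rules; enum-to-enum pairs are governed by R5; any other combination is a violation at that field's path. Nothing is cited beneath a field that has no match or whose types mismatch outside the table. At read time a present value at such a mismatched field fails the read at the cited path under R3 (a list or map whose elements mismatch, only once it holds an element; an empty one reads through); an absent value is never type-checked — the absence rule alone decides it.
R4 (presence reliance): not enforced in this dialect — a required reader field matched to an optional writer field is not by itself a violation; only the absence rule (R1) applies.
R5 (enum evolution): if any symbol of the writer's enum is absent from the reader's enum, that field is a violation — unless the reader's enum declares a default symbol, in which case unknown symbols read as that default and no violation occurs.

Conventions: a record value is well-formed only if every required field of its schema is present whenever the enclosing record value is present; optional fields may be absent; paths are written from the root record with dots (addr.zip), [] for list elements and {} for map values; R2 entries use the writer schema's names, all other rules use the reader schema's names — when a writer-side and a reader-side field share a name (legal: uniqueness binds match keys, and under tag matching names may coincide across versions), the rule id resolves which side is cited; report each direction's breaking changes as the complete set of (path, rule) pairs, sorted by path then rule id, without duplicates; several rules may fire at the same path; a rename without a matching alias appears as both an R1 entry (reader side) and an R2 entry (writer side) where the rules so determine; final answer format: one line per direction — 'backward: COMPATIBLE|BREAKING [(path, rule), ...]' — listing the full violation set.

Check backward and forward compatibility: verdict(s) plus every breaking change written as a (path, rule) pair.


backward: COMPATIBLE []; forward: BREAKING [(height, R1)]

arrows below run writer -> reader for Ticket
checking backward for Ticket: reader v2 against writer v1:
  severity: Channel -> Channel, writer required; from severity
  extras: list<string> -> list<string>, writer optional; from extras
  age: int64 -> int64, writer required; from age
  retries has no writer counterpart
  weight: float32 -> float32, writer required; from weight
  height: float64 -> float64, writer required; from height
  => backward verdict for Ticket: COMPATIBLE, no violations
checking forward for Ticket: reader v1 against writer v2:
  severity: Channel -> Channel, writer required; from severity
  extras: list<string> -> list<string>, writer optional; from extras
  age: int64 -> int64, writer required; from age
  weight: float32 -> float32, writer required; from weight
  height: float64 -> float64, writer optional; from height
  writer field retries has no reader counterpart
  R1 fires at height
  => forward verdict for Ticket: BREAKING, 1 violation(s)


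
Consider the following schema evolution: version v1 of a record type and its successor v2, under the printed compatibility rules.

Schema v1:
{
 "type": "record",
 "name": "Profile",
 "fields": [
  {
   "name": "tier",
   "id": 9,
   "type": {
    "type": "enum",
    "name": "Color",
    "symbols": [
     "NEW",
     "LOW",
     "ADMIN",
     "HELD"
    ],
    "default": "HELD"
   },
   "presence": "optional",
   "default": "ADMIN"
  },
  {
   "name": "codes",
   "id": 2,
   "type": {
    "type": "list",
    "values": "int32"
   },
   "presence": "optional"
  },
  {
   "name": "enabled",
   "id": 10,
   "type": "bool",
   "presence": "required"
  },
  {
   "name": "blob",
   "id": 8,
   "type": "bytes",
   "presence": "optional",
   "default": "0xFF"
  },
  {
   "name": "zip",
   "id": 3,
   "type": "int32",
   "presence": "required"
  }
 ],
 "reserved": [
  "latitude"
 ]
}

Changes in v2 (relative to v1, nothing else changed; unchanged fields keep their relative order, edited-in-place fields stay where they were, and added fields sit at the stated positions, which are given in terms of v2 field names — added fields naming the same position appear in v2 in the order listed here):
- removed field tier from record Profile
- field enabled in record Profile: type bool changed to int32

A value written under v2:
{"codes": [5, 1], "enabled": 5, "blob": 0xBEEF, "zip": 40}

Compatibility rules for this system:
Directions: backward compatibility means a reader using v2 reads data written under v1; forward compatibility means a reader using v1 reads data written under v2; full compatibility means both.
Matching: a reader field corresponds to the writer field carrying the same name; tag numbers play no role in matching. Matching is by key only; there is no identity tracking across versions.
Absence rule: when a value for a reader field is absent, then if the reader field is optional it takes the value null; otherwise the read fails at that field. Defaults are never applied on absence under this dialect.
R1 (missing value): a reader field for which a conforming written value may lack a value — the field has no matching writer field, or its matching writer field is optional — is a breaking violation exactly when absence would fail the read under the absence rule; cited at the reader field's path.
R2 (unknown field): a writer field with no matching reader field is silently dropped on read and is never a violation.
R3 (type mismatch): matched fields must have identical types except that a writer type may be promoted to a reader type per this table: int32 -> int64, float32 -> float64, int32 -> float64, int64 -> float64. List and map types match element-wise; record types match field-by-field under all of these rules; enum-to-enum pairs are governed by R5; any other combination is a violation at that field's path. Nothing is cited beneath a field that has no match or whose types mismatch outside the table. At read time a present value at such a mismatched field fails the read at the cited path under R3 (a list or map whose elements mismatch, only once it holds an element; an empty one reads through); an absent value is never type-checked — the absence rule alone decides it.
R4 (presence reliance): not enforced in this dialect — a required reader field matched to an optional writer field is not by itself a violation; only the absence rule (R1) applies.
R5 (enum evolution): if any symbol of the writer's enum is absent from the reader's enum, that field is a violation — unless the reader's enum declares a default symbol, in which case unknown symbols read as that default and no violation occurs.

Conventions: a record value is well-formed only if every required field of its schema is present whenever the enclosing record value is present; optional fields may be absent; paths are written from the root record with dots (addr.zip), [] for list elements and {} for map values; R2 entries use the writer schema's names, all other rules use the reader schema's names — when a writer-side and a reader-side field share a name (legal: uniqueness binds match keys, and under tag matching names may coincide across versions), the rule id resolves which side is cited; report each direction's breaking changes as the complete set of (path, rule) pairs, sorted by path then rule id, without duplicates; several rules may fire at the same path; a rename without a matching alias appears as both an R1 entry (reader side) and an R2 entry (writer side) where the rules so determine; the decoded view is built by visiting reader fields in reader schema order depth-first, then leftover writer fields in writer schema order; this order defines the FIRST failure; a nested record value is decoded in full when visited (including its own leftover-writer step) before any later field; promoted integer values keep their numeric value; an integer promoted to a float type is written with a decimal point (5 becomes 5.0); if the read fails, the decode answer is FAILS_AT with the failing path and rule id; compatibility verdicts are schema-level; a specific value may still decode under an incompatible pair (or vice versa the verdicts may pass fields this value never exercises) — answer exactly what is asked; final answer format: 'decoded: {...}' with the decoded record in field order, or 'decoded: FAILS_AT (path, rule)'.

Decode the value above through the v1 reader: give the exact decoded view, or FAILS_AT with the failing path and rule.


decoded: FAILS_AT (enabled, R3)

arrows below run writer -> reader for Profile
migrating the Profile value to v1:
  tier := null (absent, optional -> null)
  codes := [5, 1]
  read fails at enabled under R3
  => FAILS_AT (enabled, R3)
remaining Profile differences; none change what is asked:
  removed field tier from record Profile -> triggers nothing under the printed rules; the Profile answer is the same either way


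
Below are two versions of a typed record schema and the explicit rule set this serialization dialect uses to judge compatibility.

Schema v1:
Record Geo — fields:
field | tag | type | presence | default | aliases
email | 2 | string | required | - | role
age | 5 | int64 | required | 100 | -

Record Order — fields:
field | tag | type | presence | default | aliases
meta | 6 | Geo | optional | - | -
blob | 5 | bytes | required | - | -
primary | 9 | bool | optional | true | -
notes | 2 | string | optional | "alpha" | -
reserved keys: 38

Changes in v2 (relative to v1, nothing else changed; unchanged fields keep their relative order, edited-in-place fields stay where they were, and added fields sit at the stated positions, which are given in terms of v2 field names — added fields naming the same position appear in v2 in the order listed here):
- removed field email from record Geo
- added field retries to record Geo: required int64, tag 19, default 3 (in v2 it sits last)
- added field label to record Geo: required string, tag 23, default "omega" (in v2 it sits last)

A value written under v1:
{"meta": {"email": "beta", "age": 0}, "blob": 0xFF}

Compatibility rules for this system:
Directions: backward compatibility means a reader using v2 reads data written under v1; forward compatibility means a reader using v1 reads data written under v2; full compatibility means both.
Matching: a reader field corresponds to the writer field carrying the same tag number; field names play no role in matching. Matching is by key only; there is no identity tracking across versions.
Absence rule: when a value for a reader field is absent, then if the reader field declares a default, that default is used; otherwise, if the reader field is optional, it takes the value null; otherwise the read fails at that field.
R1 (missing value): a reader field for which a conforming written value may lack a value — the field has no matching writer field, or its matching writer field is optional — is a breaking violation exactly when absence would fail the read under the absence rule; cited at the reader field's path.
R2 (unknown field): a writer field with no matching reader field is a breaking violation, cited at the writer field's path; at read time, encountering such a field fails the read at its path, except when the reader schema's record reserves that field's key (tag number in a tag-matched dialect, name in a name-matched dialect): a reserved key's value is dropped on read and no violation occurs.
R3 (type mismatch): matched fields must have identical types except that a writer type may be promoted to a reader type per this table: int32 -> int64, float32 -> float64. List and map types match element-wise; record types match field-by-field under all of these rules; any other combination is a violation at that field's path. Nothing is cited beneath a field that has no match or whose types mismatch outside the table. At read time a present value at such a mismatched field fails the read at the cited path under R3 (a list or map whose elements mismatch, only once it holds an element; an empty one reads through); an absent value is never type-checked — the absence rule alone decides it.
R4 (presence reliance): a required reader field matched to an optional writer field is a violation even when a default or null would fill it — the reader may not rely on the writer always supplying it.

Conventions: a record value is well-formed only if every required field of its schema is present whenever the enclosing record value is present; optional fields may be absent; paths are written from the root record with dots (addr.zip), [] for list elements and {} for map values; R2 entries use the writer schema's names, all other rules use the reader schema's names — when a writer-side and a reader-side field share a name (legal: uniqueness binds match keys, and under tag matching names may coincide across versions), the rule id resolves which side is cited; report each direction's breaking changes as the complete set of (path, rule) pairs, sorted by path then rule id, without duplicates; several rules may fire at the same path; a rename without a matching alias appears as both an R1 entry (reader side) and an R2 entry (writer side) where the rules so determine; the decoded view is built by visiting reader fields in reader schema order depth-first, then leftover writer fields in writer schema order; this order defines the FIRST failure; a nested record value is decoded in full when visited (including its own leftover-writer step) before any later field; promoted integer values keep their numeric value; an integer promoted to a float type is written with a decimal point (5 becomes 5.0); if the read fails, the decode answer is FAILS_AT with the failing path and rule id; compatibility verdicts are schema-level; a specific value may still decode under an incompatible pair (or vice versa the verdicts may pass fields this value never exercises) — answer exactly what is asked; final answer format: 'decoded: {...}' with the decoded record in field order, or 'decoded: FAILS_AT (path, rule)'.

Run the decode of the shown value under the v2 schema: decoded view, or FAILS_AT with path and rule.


decoded: FAILS_AT (meta.email, R2)

the writer's type comes first in each Order pair
decode (reader v2):
  meta.age := 0
  meta.retries := 3 (no value, default fills)
  meta.label := "omega" (no value, default fills)
  read fails at meta.email under R2 (unknown field)
  => FAILS_AT (meta.email, R2)
checking off the Order differences that do not matter here:
  added field label to record Geo: required string, tag 23, default "omega" (in v2 it sits last) -> affects the rule determinations only; this particular Order value decodes identically
  added field retries to record Geo: required int64, tag 19, default 3 (in v2 it sits last) -> affects the rule determinations only; this particular Order value decodes identically


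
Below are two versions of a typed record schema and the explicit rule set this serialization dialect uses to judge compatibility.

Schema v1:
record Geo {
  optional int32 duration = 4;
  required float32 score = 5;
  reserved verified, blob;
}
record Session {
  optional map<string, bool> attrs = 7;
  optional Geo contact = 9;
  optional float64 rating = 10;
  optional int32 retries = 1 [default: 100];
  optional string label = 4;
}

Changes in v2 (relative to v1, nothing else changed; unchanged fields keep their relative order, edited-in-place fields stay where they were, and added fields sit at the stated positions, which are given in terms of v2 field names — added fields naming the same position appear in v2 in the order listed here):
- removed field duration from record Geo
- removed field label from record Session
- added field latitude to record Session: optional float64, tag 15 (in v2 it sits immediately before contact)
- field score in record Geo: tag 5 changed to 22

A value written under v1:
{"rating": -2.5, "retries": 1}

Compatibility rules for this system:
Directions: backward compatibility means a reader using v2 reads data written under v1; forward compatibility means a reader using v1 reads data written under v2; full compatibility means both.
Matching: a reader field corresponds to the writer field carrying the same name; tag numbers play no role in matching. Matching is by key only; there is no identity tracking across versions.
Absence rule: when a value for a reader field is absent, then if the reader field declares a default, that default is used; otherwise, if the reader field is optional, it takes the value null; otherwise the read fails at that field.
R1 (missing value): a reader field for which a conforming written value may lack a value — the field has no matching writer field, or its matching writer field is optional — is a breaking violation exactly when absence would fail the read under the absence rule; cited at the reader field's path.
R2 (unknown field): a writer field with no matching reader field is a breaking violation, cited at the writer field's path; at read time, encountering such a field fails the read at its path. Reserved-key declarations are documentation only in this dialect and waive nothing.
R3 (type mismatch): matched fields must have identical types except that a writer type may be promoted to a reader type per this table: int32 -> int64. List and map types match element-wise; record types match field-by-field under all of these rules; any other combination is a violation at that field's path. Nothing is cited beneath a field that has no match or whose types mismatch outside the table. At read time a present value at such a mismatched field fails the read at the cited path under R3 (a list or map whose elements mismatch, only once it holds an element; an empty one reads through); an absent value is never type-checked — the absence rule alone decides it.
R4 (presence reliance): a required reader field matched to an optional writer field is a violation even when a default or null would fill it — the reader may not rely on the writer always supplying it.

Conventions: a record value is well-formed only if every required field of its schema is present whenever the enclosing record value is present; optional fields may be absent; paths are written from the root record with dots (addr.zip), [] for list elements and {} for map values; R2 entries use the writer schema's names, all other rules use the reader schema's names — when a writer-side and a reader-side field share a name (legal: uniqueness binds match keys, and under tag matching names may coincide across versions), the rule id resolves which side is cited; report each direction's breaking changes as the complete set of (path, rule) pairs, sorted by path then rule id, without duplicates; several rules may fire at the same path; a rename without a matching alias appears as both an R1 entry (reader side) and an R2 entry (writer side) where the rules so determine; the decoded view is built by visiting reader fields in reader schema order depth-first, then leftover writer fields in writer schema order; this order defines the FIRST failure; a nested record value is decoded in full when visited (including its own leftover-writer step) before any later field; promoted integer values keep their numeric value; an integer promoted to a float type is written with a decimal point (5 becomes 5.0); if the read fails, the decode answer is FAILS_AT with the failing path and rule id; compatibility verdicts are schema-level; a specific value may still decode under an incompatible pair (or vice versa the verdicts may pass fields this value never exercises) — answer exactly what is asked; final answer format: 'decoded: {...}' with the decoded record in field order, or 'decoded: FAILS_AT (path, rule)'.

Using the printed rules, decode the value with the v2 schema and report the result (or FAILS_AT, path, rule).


decoded: {"attrs": null, "latitude": null, "contact": null, "rating": -2.5, "retries": 1}

in Session below, arrows point writer -> reader
migrating the Session value to v2:
  attrs := null (missing; optional => null)
  latitude := null (missing; optional => null)
  contact := null (missing; optional => null)
  rating := -2.5
  retries := 1
  => decoded: {"attrs": null, "latitude": null, "contact": null, "rating": -2.5, "retries": 1}
ruling out the remaining Session differences:
  removed field duration from record Geo -> a verdict-level change on Session — the shown value reads the same
  field score in record Geo: tag 5 changed to 22 -> fires no rule on Session under this dialect and leaves the result unchanged


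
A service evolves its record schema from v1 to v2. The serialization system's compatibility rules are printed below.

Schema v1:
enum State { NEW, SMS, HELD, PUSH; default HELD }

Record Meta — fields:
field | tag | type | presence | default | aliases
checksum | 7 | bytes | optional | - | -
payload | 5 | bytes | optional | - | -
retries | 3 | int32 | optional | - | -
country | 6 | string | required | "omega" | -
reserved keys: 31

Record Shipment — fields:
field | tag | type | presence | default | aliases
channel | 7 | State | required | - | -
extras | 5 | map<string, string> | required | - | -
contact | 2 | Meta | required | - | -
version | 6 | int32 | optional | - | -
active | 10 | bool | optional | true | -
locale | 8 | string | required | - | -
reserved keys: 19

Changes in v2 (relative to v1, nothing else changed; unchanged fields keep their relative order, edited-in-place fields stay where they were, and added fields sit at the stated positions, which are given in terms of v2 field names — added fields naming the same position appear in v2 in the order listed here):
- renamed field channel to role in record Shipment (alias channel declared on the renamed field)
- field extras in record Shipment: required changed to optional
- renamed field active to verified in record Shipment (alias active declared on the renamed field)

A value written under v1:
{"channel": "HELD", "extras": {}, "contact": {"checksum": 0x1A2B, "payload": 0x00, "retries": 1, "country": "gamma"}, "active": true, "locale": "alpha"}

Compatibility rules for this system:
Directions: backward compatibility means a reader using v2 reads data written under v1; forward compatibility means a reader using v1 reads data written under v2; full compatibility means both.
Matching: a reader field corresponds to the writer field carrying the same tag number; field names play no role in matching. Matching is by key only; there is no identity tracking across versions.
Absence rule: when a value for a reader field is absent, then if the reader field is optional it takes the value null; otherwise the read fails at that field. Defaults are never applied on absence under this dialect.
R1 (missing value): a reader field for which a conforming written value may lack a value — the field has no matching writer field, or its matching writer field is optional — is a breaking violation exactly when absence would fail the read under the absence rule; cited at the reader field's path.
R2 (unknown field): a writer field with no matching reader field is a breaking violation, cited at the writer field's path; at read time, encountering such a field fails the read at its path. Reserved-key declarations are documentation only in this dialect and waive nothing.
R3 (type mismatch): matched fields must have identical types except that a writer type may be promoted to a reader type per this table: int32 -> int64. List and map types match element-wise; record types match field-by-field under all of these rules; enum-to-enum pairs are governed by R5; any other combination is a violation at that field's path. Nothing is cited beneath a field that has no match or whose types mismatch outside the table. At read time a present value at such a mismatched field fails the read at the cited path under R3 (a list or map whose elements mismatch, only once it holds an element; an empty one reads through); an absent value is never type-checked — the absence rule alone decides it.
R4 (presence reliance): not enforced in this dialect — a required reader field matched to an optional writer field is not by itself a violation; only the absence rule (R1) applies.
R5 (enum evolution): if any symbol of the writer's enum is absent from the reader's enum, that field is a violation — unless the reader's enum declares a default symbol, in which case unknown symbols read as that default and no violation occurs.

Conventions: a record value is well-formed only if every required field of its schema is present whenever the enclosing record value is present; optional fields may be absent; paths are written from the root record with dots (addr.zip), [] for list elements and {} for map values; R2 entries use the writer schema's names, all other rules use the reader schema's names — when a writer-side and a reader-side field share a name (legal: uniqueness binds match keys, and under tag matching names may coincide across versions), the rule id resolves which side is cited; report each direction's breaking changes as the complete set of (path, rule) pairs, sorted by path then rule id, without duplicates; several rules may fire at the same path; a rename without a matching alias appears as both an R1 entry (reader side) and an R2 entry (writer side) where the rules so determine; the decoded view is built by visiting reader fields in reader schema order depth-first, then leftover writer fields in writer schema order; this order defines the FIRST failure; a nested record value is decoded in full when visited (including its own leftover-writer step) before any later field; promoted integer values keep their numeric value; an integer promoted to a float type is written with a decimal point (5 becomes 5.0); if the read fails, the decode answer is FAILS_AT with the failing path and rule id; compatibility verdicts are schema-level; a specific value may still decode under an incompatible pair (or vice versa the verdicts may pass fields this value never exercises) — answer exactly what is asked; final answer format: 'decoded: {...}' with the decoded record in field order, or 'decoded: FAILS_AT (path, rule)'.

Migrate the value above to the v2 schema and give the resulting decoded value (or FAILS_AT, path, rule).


the writer's type comes first in each Shipment pair
migrating the Shipment value to v2:
  role := "HELD" (from writer channel)
  extras := {}
  contact.checksum := 0x1A2B
  contact.payload := 0x00
  contact.retries := 1
  contact.country := "gamma"
  version := null (not supplied -> null)
  verified := true (from writer active)
  locale := "alpha"
  => decoded: {"role": "HELD", "extras": {}, "contact": {"checksum": 0x1A2B, "payload": 0x00, "retries": 1, "country": "gamma"}, "version": null, "verified": true, "locale": "alpha"}
remaining Shipment differences; none change what is asked:
  field extras in record Shipment: required changed to optional -> changes Shipment's schema-level verdicts only — the decode of this value is the same

decoded: {"role": "HELD", "extras": {}, "contact": {"checksum": 0x1A2B, "payload": 0x00, "retries": 1, "country": "gamma"}, "version": null, "verified": true, "locale": "alpha"}
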